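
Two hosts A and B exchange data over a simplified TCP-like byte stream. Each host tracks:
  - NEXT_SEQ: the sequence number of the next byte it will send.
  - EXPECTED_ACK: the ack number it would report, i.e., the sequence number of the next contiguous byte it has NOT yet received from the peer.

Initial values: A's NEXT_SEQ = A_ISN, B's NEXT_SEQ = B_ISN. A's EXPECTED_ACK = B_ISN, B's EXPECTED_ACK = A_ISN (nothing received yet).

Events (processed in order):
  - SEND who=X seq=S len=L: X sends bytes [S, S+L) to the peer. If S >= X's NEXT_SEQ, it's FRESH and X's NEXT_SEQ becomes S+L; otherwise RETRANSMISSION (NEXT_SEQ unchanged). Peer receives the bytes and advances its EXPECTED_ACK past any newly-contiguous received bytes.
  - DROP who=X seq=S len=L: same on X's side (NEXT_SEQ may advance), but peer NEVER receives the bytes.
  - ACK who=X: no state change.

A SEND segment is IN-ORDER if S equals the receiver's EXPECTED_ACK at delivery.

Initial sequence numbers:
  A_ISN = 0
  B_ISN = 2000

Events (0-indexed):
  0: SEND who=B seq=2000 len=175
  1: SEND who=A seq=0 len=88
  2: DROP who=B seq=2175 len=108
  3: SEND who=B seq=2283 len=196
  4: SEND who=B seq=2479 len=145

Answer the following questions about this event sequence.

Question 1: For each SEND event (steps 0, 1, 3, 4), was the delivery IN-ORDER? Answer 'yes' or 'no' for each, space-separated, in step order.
Answer: yes yes no no

Derivation:
Step 0: SEND seq=2000 -> in-order
Step 1: SEND seq=0 -> in-order
Step 3: SEND seq=2283 -> out-of-order
Step 4: SEND seq=2479 -> out-of-order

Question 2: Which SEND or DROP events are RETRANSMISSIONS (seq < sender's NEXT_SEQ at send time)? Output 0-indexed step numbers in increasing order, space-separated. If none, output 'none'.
Step 0: SEND seq=2000 -> fresh
Step 1: SEND seq=0 -> fresh
Step 2: DROP seq=2175 -> fresh
Step 3: SEND seq=2283 -> fresh
Step 4: SEND seq=2479 -> fresh

Answer: none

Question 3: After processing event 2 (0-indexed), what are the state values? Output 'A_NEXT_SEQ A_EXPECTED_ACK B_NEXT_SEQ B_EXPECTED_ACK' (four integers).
After event 0: A_seq=0 A_ack=2175 B_seq=2175 B_ack=0
After event 1: A_seq=88 A_ack=2175 B_seq=2175 B_ack=88
After event 2: A_seq=88 A_ack=2175 B_seq=2283 B_ack=88

88 2175 2283 88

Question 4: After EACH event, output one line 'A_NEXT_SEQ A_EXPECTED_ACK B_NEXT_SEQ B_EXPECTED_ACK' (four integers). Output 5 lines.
0 2175 2175 0
88 2175 2175 88
88 2175 2283 88
88 2175 2479 88
88 2175 2624 88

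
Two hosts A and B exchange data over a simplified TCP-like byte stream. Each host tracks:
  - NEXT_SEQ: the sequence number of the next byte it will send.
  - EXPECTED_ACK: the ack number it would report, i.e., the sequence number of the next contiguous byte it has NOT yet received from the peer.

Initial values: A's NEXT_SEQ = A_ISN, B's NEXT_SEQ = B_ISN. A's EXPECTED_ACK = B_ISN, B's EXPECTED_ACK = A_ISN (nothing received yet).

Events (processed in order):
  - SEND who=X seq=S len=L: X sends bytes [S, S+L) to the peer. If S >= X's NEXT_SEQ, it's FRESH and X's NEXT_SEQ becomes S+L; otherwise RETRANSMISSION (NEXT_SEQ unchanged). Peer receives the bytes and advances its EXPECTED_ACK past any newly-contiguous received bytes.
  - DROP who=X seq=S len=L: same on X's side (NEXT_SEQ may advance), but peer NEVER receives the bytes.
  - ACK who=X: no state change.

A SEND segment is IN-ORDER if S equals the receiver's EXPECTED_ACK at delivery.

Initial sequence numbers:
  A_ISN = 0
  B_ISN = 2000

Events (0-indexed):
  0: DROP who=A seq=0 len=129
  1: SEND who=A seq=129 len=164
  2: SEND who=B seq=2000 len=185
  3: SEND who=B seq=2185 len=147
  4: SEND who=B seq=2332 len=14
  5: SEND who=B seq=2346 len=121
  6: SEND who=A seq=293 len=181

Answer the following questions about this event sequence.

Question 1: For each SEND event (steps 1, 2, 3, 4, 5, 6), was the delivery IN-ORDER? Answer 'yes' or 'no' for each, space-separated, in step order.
Step 1: SEND seq=129 -> out-of-order
Step 2: SEND seq=2000 -> in-order
Step 3: SEND seq=2185 -> in-order
Step 4: SEND seq=2332 -> in-order
Step 5: SEND seq=2346 -> in-order
Step 6: SEND seq=293 -> out-of-order

Answer: no yes yes yes yes no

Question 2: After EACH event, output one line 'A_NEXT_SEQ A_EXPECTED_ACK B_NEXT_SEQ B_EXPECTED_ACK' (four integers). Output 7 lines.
129 2000 2000 0
293 2000 2000 0
293 2185 2185 0
293 2332 2332 0
293 2346 2346 0
293 2467 2467 0
474 2467 2467 0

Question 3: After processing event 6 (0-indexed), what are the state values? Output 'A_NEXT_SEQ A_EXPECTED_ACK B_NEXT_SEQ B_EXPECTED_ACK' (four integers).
After event 0: A_seq=129 A_ack=2000 B_seq=2000 B_ack=0
After event 1: A_seq=293 A_ack=2000 B_seq=2000 B_ack=0
After event 2: A_seq=293 A_ack=2185 B_seq=2185 B_ack=0
After event 3: A_seq=293 A_ack=2332 B_seq=2332 B_ack=0
After event 4: A_seq=293 A_ack=2346 B_seq=2346 B_ack=0
After event 5: A_seq=293 A_ack=2467 B_seq=2467 B_ack=0
After event 6: A_seq=474 A_ack=2467 B_seq=2467 B_ack=0

474 2467 2467 0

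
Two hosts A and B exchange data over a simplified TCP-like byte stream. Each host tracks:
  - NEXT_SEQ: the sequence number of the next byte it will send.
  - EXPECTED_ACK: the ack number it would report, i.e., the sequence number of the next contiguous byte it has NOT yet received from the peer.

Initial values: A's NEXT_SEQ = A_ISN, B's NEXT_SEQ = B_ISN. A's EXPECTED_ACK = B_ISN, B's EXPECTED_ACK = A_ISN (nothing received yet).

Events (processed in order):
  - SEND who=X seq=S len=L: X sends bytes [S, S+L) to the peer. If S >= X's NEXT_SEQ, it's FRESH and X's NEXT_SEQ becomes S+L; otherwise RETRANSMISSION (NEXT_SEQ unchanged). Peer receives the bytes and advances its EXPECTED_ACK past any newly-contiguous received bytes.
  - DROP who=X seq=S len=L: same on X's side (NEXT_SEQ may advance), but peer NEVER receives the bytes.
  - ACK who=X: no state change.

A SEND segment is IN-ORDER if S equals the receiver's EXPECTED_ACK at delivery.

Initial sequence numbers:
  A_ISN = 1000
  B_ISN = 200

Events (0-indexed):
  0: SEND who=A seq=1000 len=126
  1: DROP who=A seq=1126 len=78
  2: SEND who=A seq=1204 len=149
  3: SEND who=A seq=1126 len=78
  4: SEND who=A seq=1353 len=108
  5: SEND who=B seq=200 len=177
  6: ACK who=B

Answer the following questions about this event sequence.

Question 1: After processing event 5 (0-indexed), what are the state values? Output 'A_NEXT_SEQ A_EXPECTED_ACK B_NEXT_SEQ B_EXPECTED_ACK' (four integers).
After event 0: A_seq=1126 A_ack=200 B_seq=200 B_ack=1126
After event 1: A_seq=1204 A_ack=200 B_seq=200 B_ack=1126
After event 2: A_seq=1353 A_ack=200 B_seq=200 B_ack=1126
After event 3: A_seq=1353 A_ack=200 B_seq=200 B_ack=1353
After event 4: A_seq=1461 A_ack=200 B_seq=200 B_ack=1461
After event 5: A_seq=1461 A_ack=377 B_seq=377 B_ack=1461

1461 377 377 1461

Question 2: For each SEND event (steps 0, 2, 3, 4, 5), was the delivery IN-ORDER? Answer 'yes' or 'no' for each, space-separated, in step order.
Step 0: SEND seq=1000 -> in-order
Step 2: SEND seq=1204 -> out-of-order
Step 3: SEND seq=1126 -> in-order
Step 4: SEND seq=1353 -> in-order
Step 5: SEND seq=200 -> in-order

Answer: yes no yes yes yes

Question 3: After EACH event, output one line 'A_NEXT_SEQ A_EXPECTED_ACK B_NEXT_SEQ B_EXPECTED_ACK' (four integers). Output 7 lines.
1126 200 200 1126
1204 200 200 1126
1353 200 200 1126
1353 200 200 1353
1461 200 200 1461
1461 377 377 1461
1461 377 377 1461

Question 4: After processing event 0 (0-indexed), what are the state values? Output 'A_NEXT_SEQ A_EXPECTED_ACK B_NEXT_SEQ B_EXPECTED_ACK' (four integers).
After event 0: A_seq=1126 A_ack=200 B_seq=200 B_ack=1126

1126 200 200 1126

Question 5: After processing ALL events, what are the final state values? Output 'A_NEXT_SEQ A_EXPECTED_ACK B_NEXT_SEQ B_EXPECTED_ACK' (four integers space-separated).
After event 0: A_seq=1126 A_ack=200 B_seq=200 B_ack=1126
After event 1: A_seq=1204 A_ack=200 B_seq=200 B_ack=1126
After event 2: A_seq=1353 A_ack=200 B_seq=200 B_ack=1126
After event 3: A_seq=1353 A_ack=200 B_seq=200 B_ack=1353
After event 4: A_seq=1461 A_ack=200 B_seq=200 B_ack=1461
After event 5: A_seq=1461 A_ack=377 B_seq=377 B_ack=1461
After event 6: A_seq=1461 A_ack=377 B_seq=377 B_ack=1461

Answer: 1461 377 377 1461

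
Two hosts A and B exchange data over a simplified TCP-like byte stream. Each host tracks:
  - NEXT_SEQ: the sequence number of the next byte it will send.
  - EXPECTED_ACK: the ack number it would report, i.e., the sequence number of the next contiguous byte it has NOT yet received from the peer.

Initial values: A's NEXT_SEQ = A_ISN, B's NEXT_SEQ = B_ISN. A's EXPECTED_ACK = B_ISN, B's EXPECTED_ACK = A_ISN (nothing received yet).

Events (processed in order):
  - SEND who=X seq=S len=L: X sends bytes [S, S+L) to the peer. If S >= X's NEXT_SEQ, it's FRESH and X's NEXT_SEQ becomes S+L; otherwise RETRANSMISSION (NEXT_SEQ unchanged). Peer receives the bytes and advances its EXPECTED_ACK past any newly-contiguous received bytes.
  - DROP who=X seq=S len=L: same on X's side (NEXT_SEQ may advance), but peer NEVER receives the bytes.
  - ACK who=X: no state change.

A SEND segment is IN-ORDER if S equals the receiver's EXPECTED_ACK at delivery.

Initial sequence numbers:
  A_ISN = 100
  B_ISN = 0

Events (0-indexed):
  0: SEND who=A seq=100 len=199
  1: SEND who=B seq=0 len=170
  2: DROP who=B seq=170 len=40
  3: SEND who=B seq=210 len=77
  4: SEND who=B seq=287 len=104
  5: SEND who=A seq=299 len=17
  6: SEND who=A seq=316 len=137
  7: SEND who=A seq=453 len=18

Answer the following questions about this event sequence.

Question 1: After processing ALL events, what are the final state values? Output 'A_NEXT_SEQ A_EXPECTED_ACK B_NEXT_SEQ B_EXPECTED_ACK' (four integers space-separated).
Answer: 471 170 391 471

Derivation:
After event 0: A_seq=299 A_ack=0 B_seq=0 B_ack=299
After event 1: A_seq=299 A_ack=170 B_seq=170 B_ack=299
After event 2: A_seq=299 A_ack=170 B_seq=210 B_ack=299
After event 3: A_seq=299 A_ack=170 B_seq=287 B_ack=299
After event 4: A_seq=299 A_ack=170 B_seq=391 B_ack=299
After event 5: A_seq=316 A_ack=170 B_seq=391 B_ack=316
After event 6: A_seq=453 A_ack=170 B_seq=391 B_ack=453
After event 7: A_seq=471 A_ack=170 B_seq=391 B_ack=471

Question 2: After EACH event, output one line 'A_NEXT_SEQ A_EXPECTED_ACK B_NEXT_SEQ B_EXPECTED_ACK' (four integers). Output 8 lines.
299 0 0 299
299 170 170 299
299 170 210 299
299 170 287 299
299 170 391 299
316 170 391 316
453 170 391 453
471 170 391 471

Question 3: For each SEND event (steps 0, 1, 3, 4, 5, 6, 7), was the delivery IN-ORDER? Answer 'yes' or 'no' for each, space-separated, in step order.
Step 0: SEND seq=100 -> in-order
Step 1: SEND seq=0 -> in-order
Step 3: SEND seq=210 -> out-of-order
Step 4: SEND seq=287 -> out-of-order
Step 5: SEND seq=299 -> in-order
Step 6: SEND seq=316 -> in-order
Step 7: SEND seq=453 -> in-order

Answer: yes yes no no yes yes yes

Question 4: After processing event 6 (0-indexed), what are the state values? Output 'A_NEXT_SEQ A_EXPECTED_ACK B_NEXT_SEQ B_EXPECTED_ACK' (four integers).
After event 0: A_seq=299 A_ack=0 B_seq=0 B_ack=299
After event 1: A_seq=299 A_ack=170 B_seq=170 B_ack=299
After event 2: A_seq=299 A_ack=170 B_seq=210 B_ack=299
After event 3: A_seq=299 A_ack=170 B_seq=287 B_ack=299
After event 4: A_seq=299 A_ack=170 B_seq=391 B_ack=299
After event 5: A_seq=316 A_ack=170 B_seq=391 B_ack=316
After event 6: A_seq=453 A_ack=170 B_seq=391 B_ack=453

453 170 391 453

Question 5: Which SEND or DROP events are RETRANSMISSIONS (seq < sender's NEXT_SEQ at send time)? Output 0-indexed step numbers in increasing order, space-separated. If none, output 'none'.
Answer: none

Derivation:
Step 0: SEND seq=100 -> fresh
Step 1: SEND seq=0 -> fresh
Step 2: DROP seq=170 -> fresh
Step 3: SEND seq=210 -> fresh
Step 4: SEND seq=287 -> fresh
Step 5: SEND seq=299 -> fresh
Step 6: SEND seq=316 -> fresh
Step 7: SEND seq=453 -> fresh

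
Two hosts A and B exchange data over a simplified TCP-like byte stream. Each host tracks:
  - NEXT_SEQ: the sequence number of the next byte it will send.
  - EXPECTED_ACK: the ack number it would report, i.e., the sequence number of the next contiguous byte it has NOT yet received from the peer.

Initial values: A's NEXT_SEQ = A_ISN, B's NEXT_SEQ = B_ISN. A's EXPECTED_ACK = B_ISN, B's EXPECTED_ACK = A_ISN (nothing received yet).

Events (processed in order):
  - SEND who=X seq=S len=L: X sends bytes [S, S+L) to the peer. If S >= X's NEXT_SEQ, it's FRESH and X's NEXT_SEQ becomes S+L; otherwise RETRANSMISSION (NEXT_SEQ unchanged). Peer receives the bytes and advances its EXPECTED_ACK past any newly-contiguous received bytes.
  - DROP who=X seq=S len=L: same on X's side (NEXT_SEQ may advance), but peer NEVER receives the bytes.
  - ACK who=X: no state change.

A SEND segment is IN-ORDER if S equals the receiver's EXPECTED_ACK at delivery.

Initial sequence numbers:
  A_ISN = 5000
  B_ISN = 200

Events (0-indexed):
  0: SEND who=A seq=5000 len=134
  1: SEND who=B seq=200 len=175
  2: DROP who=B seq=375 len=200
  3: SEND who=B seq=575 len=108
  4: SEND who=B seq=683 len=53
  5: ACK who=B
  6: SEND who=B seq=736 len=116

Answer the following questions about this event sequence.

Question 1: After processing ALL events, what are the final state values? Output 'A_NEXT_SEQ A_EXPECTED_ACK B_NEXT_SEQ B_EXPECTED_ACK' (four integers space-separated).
After event 0: A_seq=5134 A_ack=200 B_seq=200 B_ack=5134
After event 1: A_seq=5134 A_ack=375 B_seq=375 B_ack=5134
After event 2: A_seq=5134 A_ack=375 B_seq=575 B_ack=5134
After event 3: A_seq=5134 A_ack=375 B_seq=683 B_ack=5134
After event 4: A_seq=5134 A_ack=375 B_seq=736 B_ack=5134
After event 5: A_seq=5134 A_ack=375 B_seq=736 B_ack=5134
After event 6: A_seq=5134 A_ack=375 B_seq=852 B_ack=5134

Answer: 5134 375 852 5134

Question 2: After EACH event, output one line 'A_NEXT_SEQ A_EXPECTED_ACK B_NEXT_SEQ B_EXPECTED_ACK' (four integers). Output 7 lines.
5134 200 200 5134
5134 375 375 5134
5134 375 575 5134
5134 375 683 5134
5134 375 736 5134
5134 375 736 5134
5134 375 852 5134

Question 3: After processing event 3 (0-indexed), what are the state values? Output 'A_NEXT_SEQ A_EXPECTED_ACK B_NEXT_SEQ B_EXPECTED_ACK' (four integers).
After event 0: A_seq=5134 A_ack=200 B_seq=200 B_ack=5134
After event 1: A_seq=5134 A_ack=375 B_seq=375 B_ack=5134
After event 2: A_seq=5134 A_ack=375 B_seq=575 B_ack=5134
After event 3: A_seq=5134 A_ack=375 B_seq=683 B_ack=5134

5134 375 683 5134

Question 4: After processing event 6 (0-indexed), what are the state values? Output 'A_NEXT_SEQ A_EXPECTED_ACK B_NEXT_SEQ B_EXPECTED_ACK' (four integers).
After event 0: A_seq=5134 A_ack=200 B_seq=200 B_ack=5134
After event 1: A_seq=5134 A_ack=375 B_seq=375 B_ack=5134
After event 2: A_seq=5134 A_ack=375 B_seq=575 B_ack=5134
After event 3: A_seq=5134 A_ack=375 B_seq=683 B_ack=5134
After event 4: A_seq=5134 A_ack=375 B_seq=736 B_ack=5134
After event 5: A_seq=5134 A_ack=375 B_seq=736 B_ack=5134
After event 6: A_seq=5134 A_ack=375 B_seq=852 B_ack=5134

5134 375 852 5134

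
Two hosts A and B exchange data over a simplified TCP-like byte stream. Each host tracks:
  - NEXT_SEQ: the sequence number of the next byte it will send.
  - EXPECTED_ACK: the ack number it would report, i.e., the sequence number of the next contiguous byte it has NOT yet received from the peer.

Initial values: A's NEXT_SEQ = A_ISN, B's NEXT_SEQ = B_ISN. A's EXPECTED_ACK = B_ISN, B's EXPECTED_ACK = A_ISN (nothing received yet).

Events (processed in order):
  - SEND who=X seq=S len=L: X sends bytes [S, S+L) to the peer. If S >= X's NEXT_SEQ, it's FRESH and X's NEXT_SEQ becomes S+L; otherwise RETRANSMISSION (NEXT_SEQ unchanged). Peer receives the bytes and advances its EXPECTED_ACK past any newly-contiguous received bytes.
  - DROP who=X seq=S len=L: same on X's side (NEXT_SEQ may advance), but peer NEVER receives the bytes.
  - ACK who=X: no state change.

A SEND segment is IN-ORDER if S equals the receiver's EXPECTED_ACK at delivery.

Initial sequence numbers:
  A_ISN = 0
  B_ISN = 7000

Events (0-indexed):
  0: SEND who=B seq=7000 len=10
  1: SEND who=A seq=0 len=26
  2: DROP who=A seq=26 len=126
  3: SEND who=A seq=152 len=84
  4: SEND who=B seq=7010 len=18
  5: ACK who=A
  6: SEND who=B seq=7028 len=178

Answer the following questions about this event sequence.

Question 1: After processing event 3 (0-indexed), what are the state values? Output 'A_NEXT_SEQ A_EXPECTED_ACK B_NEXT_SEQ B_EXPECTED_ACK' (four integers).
After event 0: A_seq=0 A_ack=7010 B_seq=7010 B_ack=0
After event 1: A_seq=26 A_ack=7010 B_seq=7010 B_ack=26
After event 2: A_seq=152 A_ack=7010 B_seq=7010 B_ack=26
After event 3: A_seq=236 A_ack=7010 B_seq=7010 B_ack=26

236 7010 7010 26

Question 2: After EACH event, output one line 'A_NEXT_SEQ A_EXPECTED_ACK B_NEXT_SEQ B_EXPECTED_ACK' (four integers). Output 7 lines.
0 7010 7010 0
26 7010 7010 26
152 7010 7010 26
236 7010 7010 26
236 7028 7028 26
236 7028 7028 26
236 7206 7206 26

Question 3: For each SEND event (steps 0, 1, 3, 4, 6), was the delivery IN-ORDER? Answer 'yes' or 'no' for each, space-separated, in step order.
Answer: yes yes no yes yes

Derivation:
Step 0: SEND seq=7000 -> in-order
Step 1: SEND seq=0 -> in-order
Step 3: SEND seq=152 -> out-of-order
Step 4: SEND seq=7010 -> in-order
Step 6: SEND seq=7028 -> in-order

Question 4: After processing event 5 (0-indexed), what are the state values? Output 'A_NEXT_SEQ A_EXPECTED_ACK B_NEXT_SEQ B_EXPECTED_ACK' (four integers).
After event 0: A_seq=0 A_ack=7010 B_seq=7010 B_ack=0
After event 1: A_seq=26 A_ack=7010 B_seq=7010 B_ack=26
After event 2: A_seq=152 A_ack=7010 B_seq=7010 B_ack=26
After event 3: A_seq=236 A_ack=7010 B_seq=7010 B_ack=26
After event 4: A_seq=236 A_ack=7028 B_seq=7028 B_ack=26
After event 5: A_seq=236 A_ack=7028 B_seq=7028 B_ack=26

236 7028 7028 26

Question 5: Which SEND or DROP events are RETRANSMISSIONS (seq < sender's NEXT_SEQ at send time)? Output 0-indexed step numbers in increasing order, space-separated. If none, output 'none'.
Step 0: SEND seq=7000 -> fresh
Step 1: SEND seq=0 -> fresh
Step 2: DROP seq=26 -> fresh
Step 3: SEND seq=152 -> fresh
Step 4: SEND seq=7010 -> fresh
Step 6: SEND seq=7028 -> fresh

Answer: none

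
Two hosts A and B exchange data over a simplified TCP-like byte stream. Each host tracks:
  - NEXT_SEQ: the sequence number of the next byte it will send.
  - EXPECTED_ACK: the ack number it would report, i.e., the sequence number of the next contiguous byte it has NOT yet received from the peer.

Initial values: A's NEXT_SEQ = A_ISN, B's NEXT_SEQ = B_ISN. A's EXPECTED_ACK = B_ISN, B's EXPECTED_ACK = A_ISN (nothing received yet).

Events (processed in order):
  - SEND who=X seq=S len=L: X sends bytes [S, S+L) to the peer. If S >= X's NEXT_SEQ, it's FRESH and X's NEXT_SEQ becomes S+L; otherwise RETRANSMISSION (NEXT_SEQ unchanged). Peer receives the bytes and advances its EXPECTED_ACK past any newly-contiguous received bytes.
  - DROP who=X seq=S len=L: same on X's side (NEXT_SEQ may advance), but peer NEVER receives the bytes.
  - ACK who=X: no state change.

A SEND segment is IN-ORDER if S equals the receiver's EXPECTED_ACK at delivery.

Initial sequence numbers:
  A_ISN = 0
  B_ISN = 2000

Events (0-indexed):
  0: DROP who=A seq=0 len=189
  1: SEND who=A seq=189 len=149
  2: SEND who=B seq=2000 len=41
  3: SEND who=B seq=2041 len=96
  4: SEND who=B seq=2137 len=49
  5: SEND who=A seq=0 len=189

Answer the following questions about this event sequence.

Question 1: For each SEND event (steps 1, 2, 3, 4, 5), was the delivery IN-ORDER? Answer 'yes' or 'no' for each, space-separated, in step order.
Answer: no yes yes yes yes

Derivation:
Step 1: SEND seq=189 -> out-of-order
Step 2: SEND seq=2000 -> in-order
Step 3: SEND seq=2041 -> in-order
Step 4: SEND seq=2137 -> in-order
Step 5: SEND seq=0 -> in-order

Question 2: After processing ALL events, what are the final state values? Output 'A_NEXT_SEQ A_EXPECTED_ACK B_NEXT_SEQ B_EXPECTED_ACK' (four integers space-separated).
After event 0: A_seq=189 A_ack=2000 B_seq=2000 B_ack=0
After event 1: A_seq=338 A_ack=2000 B_seq=2000 B_ack=0
After event 2: A_seq=338 A_ack=2041 B_seq=2041 B_ack=0
After event 3: A_seq=338 A_ack=2137 B_seq=2137 B_ack=0
After event 4: A_seq=338 A_ack=2186 B_seq=2186 B_ack=0
After event 5: A_seq=338 A_ack=2186 B_seq=2186 B_ack=338

Answer: 338 2186 2186 338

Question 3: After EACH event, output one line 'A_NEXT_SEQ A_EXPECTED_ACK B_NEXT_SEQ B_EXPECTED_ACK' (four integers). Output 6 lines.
189 2000 2000 0
338 2000 2000 0
338 2041 2041 0
338 2137 2137 0
338 2186 2186 0
338 2186 2186 338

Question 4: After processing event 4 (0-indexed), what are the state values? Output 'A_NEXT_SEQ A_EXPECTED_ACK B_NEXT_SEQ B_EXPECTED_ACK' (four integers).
After event 0: A_seq=189 A_ack=2000 B_seq=2000 B_ack=0
After event 1: A_seq=338 A_ack=2000 B_seq=2000 B_ack=0
After event 2: A_seq=338 A_ack=2041 B_seq=2041 B_ack=0
After event 3: A_seq=338 A_ack=2137 B_seq=2137 B_ack=0
After event 4: A_seq=338 A_ack=2186 B_seq=2186 B_ack=0

338 2186 2186 0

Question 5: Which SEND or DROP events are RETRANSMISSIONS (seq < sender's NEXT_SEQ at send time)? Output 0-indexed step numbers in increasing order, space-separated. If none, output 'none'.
Answer: 5

Derivation:
Step 0: DROP seq=0 -> fresh
Step 1: SEND seq=189 -> fresh
Step 2: SEND seq=2000 -> fresh
Step 3: SEND seq=2041 -> fresh
Step 4: SEND seq=2137 -> fresh
Step 5: SEND seq=0 -> retransmit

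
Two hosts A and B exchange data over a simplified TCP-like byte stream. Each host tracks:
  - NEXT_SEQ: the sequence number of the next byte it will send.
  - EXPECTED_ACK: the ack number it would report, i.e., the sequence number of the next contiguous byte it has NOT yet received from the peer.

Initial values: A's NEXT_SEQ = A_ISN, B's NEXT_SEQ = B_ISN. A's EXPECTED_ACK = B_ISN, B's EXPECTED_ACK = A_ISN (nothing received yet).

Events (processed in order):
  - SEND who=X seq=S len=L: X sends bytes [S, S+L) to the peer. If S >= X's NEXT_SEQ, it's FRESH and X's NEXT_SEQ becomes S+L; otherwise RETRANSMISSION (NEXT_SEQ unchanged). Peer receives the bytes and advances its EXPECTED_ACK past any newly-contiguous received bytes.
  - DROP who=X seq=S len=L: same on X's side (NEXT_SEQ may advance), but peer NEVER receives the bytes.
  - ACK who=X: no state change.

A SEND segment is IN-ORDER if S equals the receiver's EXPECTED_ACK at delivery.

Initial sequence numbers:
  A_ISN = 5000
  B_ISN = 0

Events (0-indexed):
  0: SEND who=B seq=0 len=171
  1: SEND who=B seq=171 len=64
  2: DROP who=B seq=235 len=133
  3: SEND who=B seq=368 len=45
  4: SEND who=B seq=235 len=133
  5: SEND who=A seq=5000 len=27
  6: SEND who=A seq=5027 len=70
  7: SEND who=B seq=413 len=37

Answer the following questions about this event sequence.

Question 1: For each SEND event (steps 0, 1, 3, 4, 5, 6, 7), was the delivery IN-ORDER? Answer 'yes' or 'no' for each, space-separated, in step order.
Step 0: SEND seq=0 -> in-order
Step 1: SEND seq=171 -> in-order
Step 3: SEND seq=368 -> out-of-order
Step 4: SEND seq=235 -> in-order
Step 5: SEND seq=5000 -> in-order
Step 6: SEND seq=5027 -> in-order
Step 7: SEND seq=413 -> in-order

Answer: yes yes no yes yes yes yes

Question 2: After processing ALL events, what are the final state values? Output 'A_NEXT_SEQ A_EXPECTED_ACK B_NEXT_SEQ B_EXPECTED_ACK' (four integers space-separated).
Answer: 5097 450 450 5097

Derivation:
After event 0: A_seq=5000 A_ack=171 B_seq=171 B_ack=5000
After event 1: A_seq=5000 A_ack=235 B_seq=235 B_ack=5000
After event 2: A_seq=5000 A_ack=235 B_seq=368 B_ack=5000
After event 3: A_seq=5000 A_ack=235 B_seq=413 B_ack=5000
After event 4: A_seq=5000 A_ack=413 B_seq=413 B_ack=5000
After event 5: A_seq=5027 A_ack=413 B_seq=413 B_ack=5027
After event 6: A_seq=5097 A_ack=413 B_seq=413 B_ack=5097
After event 7: A_seq=5097 A_ack=450 B_seq=450 B_ack=5097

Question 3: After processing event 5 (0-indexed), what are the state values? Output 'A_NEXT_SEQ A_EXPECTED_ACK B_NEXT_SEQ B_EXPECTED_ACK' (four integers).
After event 0: A_seq=5000 A_ack=171 B_seq=171 B_ack=5000
After event 1: A_seq=5000 A_ack=235 B_seq=235 B_ack=5000
After event 2: A_seq=5000 A_ack=235 B_seq=368 B_ack=5000
After event 3: A_seq=5000 A_ack=235 B_seq=413 B_ack=5000
After event 4: A_seq=5000 A_ack=413 B_seq=413 B_ack=5000
After event 5: A_seq=5027 A_ack=413 B_seq=413 B_ack=5027

5027 413 413 5027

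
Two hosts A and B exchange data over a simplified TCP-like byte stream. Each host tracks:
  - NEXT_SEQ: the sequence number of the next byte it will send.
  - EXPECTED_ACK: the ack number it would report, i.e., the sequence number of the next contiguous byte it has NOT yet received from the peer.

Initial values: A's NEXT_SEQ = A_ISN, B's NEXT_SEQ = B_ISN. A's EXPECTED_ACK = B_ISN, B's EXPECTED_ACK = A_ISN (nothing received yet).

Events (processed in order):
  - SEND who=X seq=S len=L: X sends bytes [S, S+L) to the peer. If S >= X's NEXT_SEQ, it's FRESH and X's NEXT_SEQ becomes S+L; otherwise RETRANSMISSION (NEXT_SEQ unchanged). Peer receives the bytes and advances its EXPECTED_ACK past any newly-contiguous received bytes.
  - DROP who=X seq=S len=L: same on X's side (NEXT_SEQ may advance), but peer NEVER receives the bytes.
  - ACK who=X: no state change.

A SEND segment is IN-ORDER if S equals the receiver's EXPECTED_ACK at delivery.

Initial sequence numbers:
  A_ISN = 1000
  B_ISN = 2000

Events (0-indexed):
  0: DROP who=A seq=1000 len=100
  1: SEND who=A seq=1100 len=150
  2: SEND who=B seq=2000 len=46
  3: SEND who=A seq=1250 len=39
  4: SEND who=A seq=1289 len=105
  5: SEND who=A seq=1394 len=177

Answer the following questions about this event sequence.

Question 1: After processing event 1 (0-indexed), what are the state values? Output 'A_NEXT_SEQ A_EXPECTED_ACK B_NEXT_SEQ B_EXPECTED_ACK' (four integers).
After event 0: A_seq=1100 A_ack=2000 B_seq=2000 B_ack=1000
After event 1: A_seq=1250 A_ack=2000 B_seq=2000 B_ack=1000

1250 2000 2000 1000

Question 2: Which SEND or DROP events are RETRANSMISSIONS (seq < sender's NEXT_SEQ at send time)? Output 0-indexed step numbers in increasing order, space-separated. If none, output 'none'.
Answer: none

Derivation:
Step 0: DROP seq=1000 -> fresh
Step 1: SEND seq=1100 -> fresh
Step 2: SEND seq=2000 -> fresh
Step 3: SEND seq=1250 -> fresh
Step 4: SEND seq=1289 -> fresh
Step 5: SEND seq=1394 -> fresh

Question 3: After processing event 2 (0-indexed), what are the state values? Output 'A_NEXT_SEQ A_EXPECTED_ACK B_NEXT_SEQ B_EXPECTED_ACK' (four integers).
After event 0: A_seq=1100 A_ack=2000 B_seq=2000 B_ack=1000
After event 1: A_seq=1250 A_ack=2000 B_seq=2000 B_ack=1000
After event 2: A_seq=1250 A_ack=2046 B_seq=2046 B_ack=1000

1250 2046 2046 1000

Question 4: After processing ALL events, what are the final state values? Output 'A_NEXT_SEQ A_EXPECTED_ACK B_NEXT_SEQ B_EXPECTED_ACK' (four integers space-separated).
Answer: 1571 2046 2046 1000

Derivation:
After event 0: A_seq=1100 A_ack=2000 B_seq=2000 B_ack=1000
After event 1: A_seq=1250 A_ack=2000 B_seq=2000 B_ack=1000
After event 2: A_seq=1250 A_ack=2046 B_seq=2046 B_ack=1000
After event 3: A_seq=1289 A_ack=2046 B_seq=2046 B_ack=1000
After event 4: A_seq=1394 A_ack=2046 B_seq=2046 B_ack=1000
After event 5: A_seq=1571 A_ack=2046 B_seq=2046 B_ack=1000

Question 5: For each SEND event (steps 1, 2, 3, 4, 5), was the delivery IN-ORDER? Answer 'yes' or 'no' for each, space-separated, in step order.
Answer: no yes no no no

Derivation:
Step 1: SEND seq=1100 -> out-of-order
Step 2: SEND seq=2000 -> in-order
Step 3: SEND seq=1250 -> out-of-order
Step 4: SEND seq=1289 -> out-of-order
Step 5: SEND seq=1394 -> out-of-order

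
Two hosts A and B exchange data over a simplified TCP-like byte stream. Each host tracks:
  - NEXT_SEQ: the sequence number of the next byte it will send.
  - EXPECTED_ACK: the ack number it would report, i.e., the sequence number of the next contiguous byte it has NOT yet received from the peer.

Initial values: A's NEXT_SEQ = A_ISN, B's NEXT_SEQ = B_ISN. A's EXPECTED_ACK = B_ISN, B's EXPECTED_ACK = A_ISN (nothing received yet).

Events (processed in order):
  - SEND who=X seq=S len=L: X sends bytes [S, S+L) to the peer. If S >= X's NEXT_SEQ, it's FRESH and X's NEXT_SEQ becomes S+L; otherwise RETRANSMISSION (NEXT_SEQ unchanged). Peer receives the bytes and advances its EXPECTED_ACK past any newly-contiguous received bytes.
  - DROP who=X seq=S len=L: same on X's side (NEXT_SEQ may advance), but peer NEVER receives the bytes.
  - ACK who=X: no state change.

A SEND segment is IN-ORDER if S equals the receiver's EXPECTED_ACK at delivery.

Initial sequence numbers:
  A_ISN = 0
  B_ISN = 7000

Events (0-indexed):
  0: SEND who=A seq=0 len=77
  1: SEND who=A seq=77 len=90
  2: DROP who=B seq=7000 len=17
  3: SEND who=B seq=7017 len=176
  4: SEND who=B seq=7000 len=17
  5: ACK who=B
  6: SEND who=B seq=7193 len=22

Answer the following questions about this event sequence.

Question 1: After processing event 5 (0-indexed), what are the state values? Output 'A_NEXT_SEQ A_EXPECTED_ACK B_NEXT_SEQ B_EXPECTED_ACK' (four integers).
After event 0: A_seq=77 A_ack=7000 B_seq=7000 B_ack=77
After event 1: A_seq=167 A_ack=7000 B_seq=7000 B_ack=167
After event 2: A_seq=167 A_ack=7000 B_seq=7017 B_ack=167
After event 3: A_seq=167 A_ack=7000 B_seq=7193 B_ack=167
After event 4: A_seq=167 A_ack=7193 B_seq=7193 B_ack=167
After event 5: A_seq=167 A_ack=7193 B_seq=7193 B_ack=167

167 7193 7193 167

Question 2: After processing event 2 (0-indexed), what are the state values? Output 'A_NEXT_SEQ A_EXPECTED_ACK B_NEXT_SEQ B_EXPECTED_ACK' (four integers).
After event 0: A_seq=77 A_ack=7000 B_seq=7000 B_ack=77
After event 1: A_seq=167 A_ack=7000 B_seq=7000 B_ack=167
After event 2: A_seq=167 A_ack=7000 B_seq=7017 B_ack=167

167 7000 7017 167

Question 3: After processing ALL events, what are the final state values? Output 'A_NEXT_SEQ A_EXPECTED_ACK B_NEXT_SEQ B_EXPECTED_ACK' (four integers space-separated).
After event 0: A_seq=77 A_ack=7000 B_seq=7000 B_ack=77
After event 1: A_seq=167 A_ack=7000 B_seq=7000 B_ack=167
After event 2: A_seq=167 A_ack=7000 B_seq=7017 B_ack=167
After event 3: A_seq=167 A_ack=7000 B_seq=7193 B_ack=167
After event 4: A_seq=167 A_ack=7193 B_seq=7193 B_ack=167
After event 5: A_seq=167 A_ack=7193 B_seq=7193 B_ack=167
After event 6: A_seq=167 A_ack=7215 B_seq=7215 B_ack=167

Answer: 167 7215 7215 167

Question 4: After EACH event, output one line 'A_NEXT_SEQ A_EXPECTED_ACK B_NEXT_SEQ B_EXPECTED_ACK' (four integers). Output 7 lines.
77 7000 7000 77
167 7000 7000 167
167 7000 7017 167
167 7000 7193 167
167 7193 7193 167
167 7193 7193 167
167 7215 7215 167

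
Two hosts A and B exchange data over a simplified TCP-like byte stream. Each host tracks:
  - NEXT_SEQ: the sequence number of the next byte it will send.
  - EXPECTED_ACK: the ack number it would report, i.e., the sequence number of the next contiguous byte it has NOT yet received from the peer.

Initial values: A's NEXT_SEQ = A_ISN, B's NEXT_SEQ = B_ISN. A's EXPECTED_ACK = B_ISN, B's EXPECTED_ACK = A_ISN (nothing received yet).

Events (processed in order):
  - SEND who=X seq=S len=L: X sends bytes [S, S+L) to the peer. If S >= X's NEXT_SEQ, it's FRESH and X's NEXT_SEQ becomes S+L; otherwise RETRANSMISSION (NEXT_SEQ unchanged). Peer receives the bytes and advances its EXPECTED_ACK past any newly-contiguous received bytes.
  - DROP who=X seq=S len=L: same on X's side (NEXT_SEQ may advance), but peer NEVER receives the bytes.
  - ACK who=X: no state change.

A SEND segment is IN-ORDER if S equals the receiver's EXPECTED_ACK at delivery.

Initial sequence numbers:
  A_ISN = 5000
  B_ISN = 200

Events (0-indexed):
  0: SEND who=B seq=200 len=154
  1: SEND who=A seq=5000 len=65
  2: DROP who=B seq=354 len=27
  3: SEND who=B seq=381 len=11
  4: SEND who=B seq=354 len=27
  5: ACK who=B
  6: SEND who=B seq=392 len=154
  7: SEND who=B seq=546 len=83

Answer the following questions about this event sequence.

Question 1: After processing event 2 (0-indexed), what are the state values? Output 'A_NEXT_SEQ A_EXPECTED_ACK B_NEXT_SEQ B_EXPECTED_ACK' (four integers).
After event 0: A_seq=5000 A_ack=354 B_seq=354 B_ack=5000
After event 1: A_seq=5065 A_ack=354 B_seq=354 B_ack=5065
After event 2: A_seq=5065 A_ack=354 B_seq=381 B_ack=5065

5065 354 381 5065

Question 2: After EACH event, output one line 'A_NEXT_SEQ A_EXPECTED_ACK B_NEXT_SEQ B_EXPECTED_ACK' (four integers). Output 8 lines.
5000 354 354 5000
5065 354 354 5065
5065 354 381 5065
5065 354 392 5065
5065 392 392 5065
5065 392 392 5065
5065 546 546 5065
5065 629 629 5065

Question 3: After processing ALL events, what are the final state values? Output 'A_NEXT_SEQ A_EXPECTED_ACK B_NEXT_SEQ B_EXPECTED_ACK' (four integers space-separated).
Answer: 5065 629 629 5065

Derivation:
After event 0: A_seq=5000 A_ack=354 B_seq=354 B_ack=5000
After event 1: A_seq=5065 A_ack=354 B_seq=354 B_ack=5065
After event 2: A_seq=5065 A_ack=354 B_seq=381 B_ack=5065
After event 3: A_seq=5065 A_ack=354 B_seq=392 B_ack=5065
After event 4: A_seq=5065 A_ack=392 B_seq=392 B_ack=5065
After event 5: A_seq=5065 A_ack=392 B_seq=392 B_ack=5065
After event 6: A_seq=5065 A_ack=546 B_seq=546 B_ack=5065
After event 7: A_seq=5065 A_ack=629 B_seq=629 B_ack=5065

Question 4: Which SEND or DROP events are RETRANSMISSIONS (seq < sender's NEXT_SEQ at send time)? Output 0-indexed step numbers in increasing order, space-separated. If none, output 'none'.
Answer: 4

Derivation:
Step 0: SEND seq=200 -> fresh
Step 1: SEND seq=5000 -> fresh
Step 2: DROP seq=354 -> fresh
Step 3: SEND seq=381 -> fresh
Step 4: SEND seq=354 -> retransmit
Step 6: SEND seq=392 -> fresh
Step 7: SEND seq=546 -> fresh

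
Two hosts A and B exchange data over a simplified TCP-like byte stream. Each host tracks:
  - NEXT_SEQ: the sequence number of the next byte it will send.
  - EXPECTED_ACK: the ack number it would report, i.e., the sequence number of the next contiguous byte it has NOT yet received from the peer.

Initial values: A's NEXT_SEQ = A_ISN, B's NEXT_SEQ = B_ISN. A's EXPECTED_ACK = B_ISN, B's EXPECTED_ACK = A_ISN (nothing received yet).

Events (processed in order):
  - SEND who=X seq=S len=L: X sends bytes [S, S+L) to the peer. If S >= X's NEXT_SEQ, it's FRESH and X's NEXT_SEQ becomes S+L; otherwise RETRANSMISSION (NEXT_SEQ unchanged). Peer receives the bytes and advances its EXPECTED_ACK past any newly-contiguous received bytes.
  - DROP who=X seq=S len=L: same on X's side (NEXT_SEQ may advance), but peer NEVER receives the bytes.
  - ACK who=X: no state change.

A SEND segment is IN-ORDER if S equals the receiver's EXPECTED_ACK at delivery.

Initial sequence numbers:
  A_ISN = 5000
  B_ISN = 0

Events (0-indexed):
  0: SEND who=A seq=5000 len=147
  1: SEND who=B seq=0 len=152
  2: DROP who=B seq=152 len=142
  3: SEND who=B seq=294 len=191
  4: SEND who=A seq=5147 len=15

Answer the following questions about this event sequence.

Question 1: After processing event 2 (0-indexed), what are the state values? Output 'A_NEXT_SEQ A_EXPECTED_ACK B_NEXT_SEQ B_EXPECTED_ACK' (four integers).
After event 0: A_seq=5147 A_ack=0 B_seq=0 B_ack=5147
After event 1: A_seq=5147 A_ack=152 B_seq=152 B_ack=5147
After event 2: A_seq=5147 A_ack=152 B_seq=294 B_ack=5147

5147 152 294 5147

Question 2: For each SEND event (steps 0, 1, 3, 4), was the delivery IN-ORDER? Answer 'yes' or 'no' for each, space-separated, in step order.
Answer: yes yes no yes

Derivation:
Step 0: SEND seq=5000 -> in-order
Step 1: SEND seq=0 -> in-order
Step 3: SEND seq=294 -> out-of-order
Step 4: SEND seq=5147 -> in-order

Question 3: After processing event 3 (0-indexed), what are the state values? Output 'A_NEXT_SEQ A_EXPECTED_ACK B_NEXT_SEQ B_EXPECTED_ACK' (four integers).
After event 0: A_seq=5147 A_ack=0 B_seq=0 B_ack=5147
After event 1: A_seq=5147 A_ack=152 B_seq=152 B_ack=5147
After event 2: A_seq=5147 A_ack=152 B_seq=294 B_ack=5147
After event 3: A_seq=5147 A_ack=152 B_seq=485 B_ack=5147

5147 152 485 5147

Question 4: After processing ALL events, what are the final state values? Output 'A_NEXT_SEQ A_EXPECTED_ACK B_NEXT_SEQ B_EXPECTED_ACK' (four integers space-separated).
After event 0: A_seq=5147 A_ack=0 B_seq=0 B_ack=5147
After event 1: A_seq=5147 A_ack=152 B_seq=152 B_ack=5147
After event 2: A_seq=5147 A_ack=152 B_seq=294 B_ack=5147
After event 3: A_seq=5147 A_ack=152 B_seq=485 B_ack=5147
After event 4: A_seq=5162 A_ack=152 B_seq=485 B_ack=5162

Answer: 5162 152 485 5162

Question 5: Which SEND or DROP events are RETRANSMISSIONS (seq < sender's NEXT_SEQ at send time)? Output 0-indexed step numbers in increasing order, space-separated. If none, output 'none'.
Answer: none

Derivation:
Step 0: SEND seq=5000 -> fresh
Step 1: SEND seq=0 -> fresh
Step 2: DROP seq=152 -> fresh
Step 3: SEND seq=294 -> fresh
Step 4: SEND seq=5147 -> fresh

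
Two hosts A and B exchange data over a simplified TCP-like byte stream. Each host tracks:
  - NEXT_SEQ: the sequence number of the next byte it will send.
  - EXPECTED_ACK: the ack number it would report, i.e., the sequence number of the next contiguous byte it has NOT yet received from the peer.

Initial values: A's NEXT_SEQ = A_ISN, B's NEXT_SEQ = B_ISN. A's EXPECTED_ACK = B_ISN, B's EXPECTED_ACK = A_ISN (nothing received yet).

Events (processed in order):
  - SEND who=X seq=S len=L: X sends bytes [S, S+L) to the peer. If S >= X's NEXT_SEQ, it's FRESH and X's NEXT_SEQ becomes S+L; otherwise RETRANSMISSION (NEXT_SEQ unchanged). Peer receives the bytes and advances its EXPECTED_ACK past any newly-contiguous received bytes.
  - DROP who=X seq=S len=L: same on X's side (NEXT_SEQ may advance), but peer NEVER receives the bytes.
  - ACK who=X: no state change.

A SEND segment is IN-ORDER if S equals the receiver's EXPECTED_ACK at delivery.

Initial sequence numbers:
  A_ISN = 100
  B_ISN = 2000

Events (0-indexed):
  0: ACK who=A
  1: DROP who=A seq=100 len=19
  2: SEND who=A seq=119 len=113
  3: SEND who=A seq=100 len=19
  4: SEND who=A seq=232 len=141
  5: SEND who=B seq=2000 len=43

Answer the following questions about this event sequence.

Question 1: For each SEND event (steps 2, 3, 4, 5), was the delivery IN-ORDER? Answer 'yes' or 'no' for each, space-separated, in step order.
Step 2: SEND seq=119 -> out-of-order
Step 3: SEND seq=100 -> in-order
Step 4: SEND seq=232 -> in-order
Step 5: SEND seq=2000 -> in-order

Answer: no yes yes yes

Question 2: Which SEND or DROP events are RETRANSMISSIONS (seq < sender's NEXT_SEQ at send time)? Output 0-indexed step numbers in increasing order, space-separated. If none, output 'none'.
Answer: 3

Derivation:
Step 1: DROP seq=100 -> fresh
Step 2: SEND seq=119 -> fresh
Step 3: SEND seq=100 -> retransmit
Step 4: SEND seq=232 -> fresh
Step 5: SEND seq=2000 -> fresh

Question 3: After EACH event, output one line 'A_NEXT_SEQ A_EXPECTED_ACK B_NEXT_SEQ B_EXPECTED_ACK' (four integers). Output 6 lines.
100 2000 2000 100
119 2000 2000 100
232 2000 2000 100
232 2000 2000 232
373 2000 2000 373
373 2043 2043 373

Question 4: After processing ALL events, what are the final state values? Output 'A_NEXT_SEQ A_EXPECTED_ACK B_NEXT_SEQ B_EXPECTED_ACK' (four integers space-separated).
Answer: 373 2043 2043 373

Derivation:
After event 0: A_seq=100 A_ack=2000 B_seq=2000 B_ack=100
After event 1: A_seq=119 A_ack=2000 B_seq=2000 B_ack=100
After event 2: A_seq=232 A_ack=2000 B_seq=2000 B_ack=100
After event 3: A_seq=232 A_ack=2000 B_seq=2000 B_ack=232
After event 4: A_seq=373 A_ack=2000 B_seq=2000 B_ack=373
After event 5: A_seq=373 A_ack=2043 B_seq=2043 B_ack=373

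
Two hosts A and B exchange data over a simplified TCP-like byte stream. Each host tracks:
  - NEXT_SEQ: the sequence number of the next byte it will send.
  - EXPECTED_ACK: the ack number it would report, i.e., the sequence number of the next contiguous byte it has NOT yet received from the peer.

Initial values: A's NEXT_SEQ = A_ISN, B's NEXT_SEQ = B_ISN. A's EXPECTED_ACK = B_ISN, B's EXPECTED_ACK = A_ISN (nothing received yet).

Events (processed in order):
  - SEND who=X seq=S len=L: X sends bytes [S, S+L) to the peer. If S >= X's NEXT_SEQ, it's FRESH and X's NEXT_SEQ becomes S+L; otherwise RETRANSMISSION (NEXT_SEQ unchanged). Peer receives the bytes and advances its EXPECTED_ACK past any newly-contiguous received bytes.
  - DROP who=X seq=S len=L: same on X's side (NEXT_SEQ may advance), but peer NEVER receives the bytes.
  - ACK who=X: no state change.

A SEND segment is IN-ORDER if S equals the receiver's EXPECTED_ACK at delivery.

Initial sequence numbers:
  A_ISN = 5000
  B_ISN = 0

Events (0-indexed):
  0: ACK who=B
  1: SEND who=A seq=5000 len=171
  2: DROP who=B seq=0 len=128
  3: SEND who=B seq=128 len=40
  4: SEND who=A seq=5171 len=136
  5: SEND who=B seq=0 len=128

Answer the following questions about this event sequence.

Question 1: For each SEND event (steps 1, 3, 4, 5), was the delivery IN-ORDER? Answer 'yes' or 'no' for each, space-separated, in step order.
Answer: yes no yes yes

Derivation:
Step 1: SEND seq=5000 -> in-order
Step 3: SEND seq=128 -> out-of-order
Step 4: SEND seq=5171 -> in-order
Step 5: SEND seq=0 -> in-order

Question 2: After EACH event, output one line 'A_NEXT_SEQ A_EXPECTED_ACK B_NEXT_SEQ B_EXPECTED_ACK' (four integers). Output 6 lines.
5000 0 0 5000
5171 0 0 5171
5171 0 128 5171
5171 0 168 5171
5307 0 168 5307
5307 168 168 5307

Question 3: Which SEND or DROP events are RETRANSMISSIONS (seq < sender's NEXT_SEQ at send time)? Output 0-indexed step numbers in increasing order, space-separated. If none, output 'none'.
Answer: 5

Derivation:
Step 1: SEND seq=5000 -> fresh
Step 2: DROP seq=0 -> fresh
Step 3: SEND seq=128 -> fresh
Step 4: SEND seq=5171 -> fresh
Step 5: SEND seq=0 -> retransmit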